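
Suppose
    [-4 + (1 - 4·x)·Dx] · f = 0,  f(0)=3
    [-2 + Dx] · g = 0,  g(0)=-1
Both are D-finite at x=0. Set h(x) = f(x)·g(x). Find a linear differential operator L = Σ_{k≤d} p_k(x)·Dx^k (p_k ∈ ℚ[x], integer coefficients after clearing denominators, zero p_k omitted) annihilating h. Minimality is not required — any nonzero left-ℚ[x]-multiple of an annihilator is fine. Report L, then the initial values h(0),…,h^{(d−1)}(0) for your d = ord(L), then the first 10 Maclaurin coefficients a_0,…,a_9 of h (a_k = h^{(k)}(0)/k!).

L = (6 - 8·x) + (-1 + 4·x)·Dx  (order 1).
h: a_k = -3, -18, -78, -316, -1266, -25324/5, -303892/15, -2836328/35, -34035938/105, -1225293772/945, …
ICs: h(0) = -3.

f: a_k = 3, 12, 48, 192, 768, 3072, 12288, 49152, 196608, 786432, …
g: a_k = -1, -2, -2, -4/3, -2/3, -4/15, -4/45, -8/315, -2/315, -4/2835, …
f·g: L₀ = L_f ⊗_s L_g, ord ≤ 1·1.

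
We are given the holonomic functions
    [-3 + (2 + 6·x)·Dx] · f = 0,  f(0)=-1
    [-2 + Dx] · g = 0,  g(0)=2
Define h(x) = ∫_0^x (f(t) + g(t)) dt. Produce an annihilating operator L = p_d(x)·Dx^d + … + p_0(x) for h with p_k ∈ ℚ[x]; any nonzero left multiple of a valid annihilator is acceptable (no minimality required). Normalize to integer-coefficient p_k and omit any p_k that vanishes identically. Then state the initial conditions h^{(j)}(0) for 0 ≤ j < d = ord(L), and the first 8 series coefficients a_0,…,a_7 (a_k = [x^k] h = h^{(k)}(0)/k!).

L = (42 + 72·x)·Dx + (-25 - 96·x - 144·x^2)·Dx^2 + (2 + 30·x + 72·x^2)·Dx^3  (order 3).
h: a_k = 0, 1, 5/4, 41/24, 47/192, 1727/1920, -23467/23040, 697097/322560, …
ICs: h(0) = 0, h′(0) = 1, h′′(0) = 5/2.

f: a_k = -1, -3/2, 9/8, -27/16, 405/128, -1701/256, 15309/1024, -72171/2048, …
g: a_k = 2, 4, 4, 8/3, 4/3, 8/15, 8/45, 16/315, …
h₀=f+g: left-lcm gives L₀, ord ≤ 2.
Integrate: L := L₀·Dx.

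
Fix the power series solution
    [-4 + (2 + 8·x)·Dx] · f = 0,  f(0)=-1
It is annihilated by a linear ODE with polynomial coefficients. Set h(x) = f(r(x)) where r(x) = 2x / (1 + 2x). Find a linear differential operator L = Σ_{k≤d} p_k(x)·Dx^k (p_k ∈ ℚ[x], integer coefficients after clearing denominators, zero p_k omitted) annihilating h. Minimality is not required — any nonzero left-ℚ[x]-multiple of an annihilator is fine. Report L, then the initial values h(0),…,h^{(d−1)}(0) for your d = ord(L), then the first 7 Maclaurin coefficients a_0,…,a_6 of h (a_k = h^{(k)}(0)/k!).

L = -4 + (1 + 12·x + 20·x^2)·Dx  (order 1).
h: a_k = -1, -4, 16, -80, 480, -3264, 24064, …
ICs: h(0) = -1.

f: a_k = -1, -2, 2, -4, 10, -28, 84, …
L₀ from L_f via x↦r, Dx↦r'^{-1}Dx.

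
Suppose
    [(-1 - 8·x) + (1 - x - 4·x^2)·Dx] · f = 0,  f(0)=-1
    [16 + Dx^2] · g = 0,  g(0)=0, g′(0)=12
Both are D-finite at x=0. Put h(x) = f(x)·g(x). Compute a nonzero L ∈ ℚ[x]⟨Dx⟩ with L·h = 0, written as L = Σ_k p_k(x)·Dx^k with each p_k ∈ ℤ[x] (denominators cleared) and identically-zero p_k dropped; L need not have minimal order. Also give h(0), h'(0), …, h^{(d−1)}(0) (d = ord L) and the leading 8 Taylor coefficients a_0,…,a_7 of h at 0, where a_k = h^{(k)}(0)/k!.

L = (-8 + 16·x + 64·x^2) + (2 + 16·x)·Dx + (-1 + x + 4·x^2)·Dx^2  (order 2).
h: a_k = 0, -12, -12, -28, -76, -1068/5, -2588/5, -143036/105, …
ICs: h(0) = 0, h′(0) = -12.

f: a_k = -1, -1, -5, -9, -29, -65, -181, -441, …
g: a_k = 0, 12, 0, -32, 0, 128/5, 0, -1024/105, …
h₀=f·g: eliminate ⇒ L₀, order ≤ 1·2.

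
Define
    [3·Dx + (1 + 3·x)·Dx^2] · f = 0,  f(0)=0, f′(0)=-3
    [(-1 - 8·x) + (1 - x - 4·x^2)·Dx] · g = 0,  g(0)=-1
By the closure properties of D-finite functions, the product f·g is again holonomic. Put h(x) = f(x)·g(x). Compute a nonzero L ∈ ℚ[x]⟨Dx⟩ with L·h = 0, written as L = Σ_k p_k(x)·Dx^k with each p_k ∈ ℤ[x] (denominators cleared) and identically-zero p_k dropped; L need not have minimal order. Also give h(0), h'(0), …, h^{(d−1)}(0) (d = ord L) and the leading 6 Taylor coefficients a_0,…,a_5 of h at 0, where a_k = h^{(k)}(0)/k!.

f: a_k = 0, -3, 9/2, -9, 81/4, -243/5, …
g: a_k = -1, -1, -5, -9, -29, -65, …
f·g: L₀ = L_f ⊗_s L_g, ord ≤ 2·1.
L = (11 + 48·x) + (-1 + 25·x + 60·x^2)·Dx + (-1 - 2·x + 7·x^2 + 12·x^3)·Dx^2  (order 2).
h: a_k = 0, 3, -3/2, 39/2, -27/4, 2397/20, …
ICs: h(0) = 0, h′(0) = 3.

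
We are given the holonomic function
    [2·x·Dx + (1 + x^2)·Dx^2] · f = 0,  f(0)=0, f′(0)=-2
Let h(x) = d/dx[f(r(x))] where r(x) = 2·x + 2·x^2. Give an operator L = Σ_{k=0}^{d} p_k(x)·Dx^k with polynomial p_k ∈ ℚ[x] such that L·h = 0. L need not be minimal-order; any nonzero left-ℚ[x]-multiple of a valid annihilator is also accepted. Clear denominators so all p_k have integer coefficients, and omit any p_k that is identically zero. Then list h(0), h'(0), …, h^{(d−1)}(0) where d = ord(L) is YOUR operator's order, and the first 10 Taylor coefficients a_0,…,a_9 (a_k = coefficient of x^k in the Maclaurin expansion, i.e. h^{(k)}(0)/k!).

L = (-2 + 8·x + 32·x^2 + 48·x^3 + 24·x^4) + (1 + 2·x + 4·x^2 + 16·x^3 + 20·x^4 + 8·x^5)·Dx  (order 1).
h: a_k = -4, -8, 16, 64, 16, -352, -640, 1024, 5312, 2432, …
ICs: h(0) = -4.

f: a_k = 0, -2, 0, 2/3, 0, -2/5, 0, 2/7, 0, -2/9, …
Substitute x→r, Dx→(1/r')Dx; clear ⇒ L₀.
h=h₀': d/dx-closure on L₀ ⇒ L.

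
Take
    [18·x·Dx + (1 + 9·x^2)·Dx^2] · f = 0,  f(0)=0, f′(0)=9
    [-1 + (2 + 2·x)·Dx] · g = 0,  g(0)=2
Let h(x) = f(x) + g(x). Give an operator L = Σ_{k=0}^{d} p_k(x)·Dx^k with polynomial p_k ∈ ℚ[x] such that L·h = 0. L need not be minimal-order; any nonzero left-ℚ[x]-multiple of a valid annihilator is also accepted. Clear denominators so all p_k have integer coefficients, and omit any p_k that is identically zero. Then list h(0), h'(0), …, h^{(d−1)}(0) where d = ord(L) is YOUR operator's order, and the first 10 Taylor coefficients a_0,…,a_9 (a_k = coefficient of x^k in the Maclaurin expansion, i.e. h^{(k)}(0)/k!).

L = (-36 - 90·x + 972·x^2 + 486·x^3)·Dx + (-75 - 144·x + 1818·x^2 + 3888·x^3 + 1701·x^4)·Dx^2 + (-2 + 70·x + 108·x^2 + 684·x^3 + 1134·x^4 + 486·x^5)·Dx^3  (order 3).
h: a_k = 2, 10, -1/4, -215/8, -5/64, 93347/640, -21/512, -6718233/7168, -429/16384, 214991563/32768, …
ICs: h(0) = 2, h′(0) = 10, h′′(0) = -1/2.

f: a_k = 0, 9, 0, -27, 0, 729/5, 0, -6561/7, 0, 6561, …
g: a_k = 2, 1, -1/4, 1/8, -5/64, 7/128, -21/512, 33/1024, -429/16384, 715/32768, …
f+g: L₀ = lclm(L_f,L_g), ord ≤ 2+1.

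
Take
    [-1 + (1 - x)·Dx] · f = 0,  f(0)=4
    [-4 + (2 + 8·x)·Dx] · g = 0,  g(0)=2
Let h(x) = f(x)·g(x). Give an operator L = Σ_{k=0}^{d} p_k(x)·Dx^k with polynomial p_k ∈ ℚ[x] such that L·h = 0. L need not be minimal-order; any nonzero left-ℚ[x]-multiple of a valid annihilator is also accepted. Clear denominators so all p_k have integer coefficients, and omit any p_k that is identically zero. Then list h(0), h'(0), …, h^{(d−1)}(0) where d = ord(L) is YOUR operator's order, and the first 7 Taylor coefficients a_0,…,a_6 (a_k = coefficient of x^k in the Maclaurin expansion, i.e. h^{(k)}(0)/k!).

L = (3 + 2·x) + (-1 - 3·x + 4·x^2)·Dx  (order 1).
h: a_k = 8, 24, 8, 40, -40, 184, -488, …
ICs: h(0) = 8.

f: a_k = 4, 4, 4, 4, 4, 4, 4, …
g: a_k = 2, 4, -4, 8, -20, 56, -168, …
Sym-product of L_f,L_g gives L₀ (≤ ord 1).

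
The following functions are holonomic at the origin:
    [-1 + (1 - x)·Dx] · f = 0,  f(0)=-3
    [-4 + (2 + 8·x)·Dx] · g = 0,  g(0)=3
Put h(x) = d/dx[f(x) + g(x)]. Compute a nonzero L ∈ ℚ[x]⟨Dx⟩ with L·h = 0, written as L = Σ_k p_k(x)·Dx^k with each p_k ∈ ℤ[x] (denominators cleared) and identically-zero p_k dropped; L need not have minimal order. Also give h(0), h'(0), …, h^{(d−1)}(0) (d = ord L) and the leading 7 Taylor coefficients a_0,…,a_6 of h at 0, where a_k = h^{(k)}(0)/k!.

f: a_k = -3, -3, -3, -3, -3, -3, -3, …
g: a_k = 3, 6, -6, 12, -30, 84, -252, …
Sum ⇒ L₀ = lclm(L_f,L_g) in ℚ(x)⟨Dx⟩.
Derive L from L₀ (diff closure).
L = (-18 - 12·x) + (3 - 36·x - 42·x^2)·Dx + (2 + 9·x + x^2 - 12·x^3)·Dx^2  (order 2).
h: a_k = 3, -18, 27, -132, 405, -1530, 5523, …
ICs: h(0) = 3, h′(0) = -18.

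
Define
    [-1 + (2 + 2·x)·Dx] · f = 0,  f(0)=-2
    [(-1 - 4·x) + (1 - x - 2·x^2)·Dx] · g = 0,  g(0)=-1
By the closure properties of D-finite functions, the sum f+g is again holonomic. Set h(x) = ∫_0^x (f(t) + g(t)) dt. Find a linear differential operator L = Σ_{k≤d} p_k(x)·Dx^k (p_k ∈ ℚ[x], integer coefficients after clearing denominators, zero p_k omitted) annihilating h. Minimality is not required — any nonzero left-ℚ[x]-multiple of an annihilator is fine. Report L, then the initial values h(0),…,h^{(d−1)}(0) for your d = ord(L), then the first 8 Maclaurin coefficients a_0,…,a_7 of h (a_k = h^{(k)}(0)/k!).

L = (13 + 26·x + 40·x^2)·Dx + (-25 - 69·x - 144·x^2 - 100·x^3)·Dx^2 + (2 + 20·x - 6·x^2 - 64·x^3 - 40·x^4)·Dx^3  (order 3).
h: a_k = 0, -3, -1, -11/12, -41/32, -699/320, -2695/768, -21995/3584, …
ICs: h(0) = 0, h′(0) = -3, h′′(0) = -2.

f: a_k = -2, -1, 1/4, -1/8, 5/64, -7/128, 21/512, -33/1024, …
g: a_k = -1, -1, -3, -5, -11, -21, -43, -85, …
f+g: L₀ = lclm(L_f,L_g), ord ≤ 1+1.
Integrate: L := L₀·Dx.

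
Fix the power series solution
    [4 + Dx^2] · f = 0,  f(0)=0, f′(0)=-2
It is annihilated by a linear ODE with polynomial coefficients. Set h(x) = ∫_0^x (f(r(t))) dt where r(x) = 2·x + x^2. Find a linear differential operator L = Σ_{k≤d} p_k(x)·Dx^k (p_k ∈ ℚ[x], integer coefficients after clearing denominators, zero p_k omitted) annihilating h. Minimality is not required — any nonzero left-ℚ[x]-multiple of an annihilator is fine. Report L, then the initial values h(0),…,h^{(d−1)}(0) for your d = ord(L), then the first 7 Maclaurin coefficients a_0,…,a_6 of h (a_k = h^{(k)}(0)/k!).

f: a_k = 0, -2, 0, 4/3, 0, -4/15, 0, …
f∘r: x↦r, Dx↦Dx/r' in L_f ⇒ L₀.
∫: right-multiply L₀ by Dx.
L = (16 + 48·x + 48·x^2 + 16·x^3)·Dx - Dx^2 + (1 + x)·Dx^3  (order 3).
h: a_k = 0, 0, -2, -2/3, 8/3, 16/5, -4/45, …
ICs: h(0) = 0, h′(0) = 0, h′′(0) = -4.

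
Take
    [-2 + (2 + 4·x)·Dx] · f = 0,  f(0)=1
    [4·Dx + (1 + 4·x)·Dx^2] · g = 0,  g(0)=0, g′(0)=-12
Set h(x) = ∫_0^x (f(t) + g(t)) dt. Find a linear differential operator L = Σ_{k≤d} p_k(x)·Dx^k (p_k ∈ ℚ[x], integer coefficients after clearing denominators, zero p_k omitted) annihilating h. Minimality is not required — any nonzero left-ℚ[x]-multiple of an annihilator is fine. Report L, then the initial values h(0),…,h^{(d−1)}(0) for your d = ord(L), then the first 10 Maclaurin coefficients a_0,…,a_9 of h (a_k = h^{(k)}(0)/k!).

f: a_k = 1, 1, -1/2, 1/2, -5/8, 7/8, -21/16, 33/16, -429/128, 715/128, …
g: a_k = 0, -12, 24, -64, 192, -3072/5, 2048, -49152/7, 24576, -262144/3, …
h₀=f+g: left-lcm gives L₀, ord ≤ 3.
h=∫h₀ ⇒ L = L₀·Dx.
L = (20 + 16·x)·Dx^2 + (29 + 104·x + 80·x^2)·Dx^3 + (3 + 22·x + 48·x^2 + 32·x^3)·Dx^4  (order 4).
h: a_k = 0, 1, -11/2, 47/6, -127/8, 1531/40, -24541/240, 32747/112, -786201/896, 1048433/384, …
ICs: h(0) = 0, h′(0) = 1, h′′(0) = -11, h′′′(0) = 47.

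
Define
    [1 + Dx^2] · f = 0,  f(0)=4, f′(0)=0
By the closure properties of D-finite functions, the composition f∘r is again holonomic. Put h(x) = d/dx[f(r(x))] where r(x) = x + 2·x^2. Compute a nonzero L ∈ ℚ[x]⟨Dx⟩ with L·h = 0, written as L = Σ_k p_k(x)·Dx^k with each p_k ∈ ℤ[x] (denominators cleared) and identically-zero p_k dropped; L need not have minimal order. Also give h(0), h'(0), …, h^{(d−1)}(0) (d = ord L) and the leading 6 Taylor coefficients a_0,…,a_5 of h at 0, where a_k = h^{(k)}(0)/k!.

f: a_k = 4, 0, -2, 0, 1/6, 0, …
f∘r: x↦r, Dx↦Dx/r' in L_f ⇒ L₀.
h₀' ⇒ L via d/dx closure of L₀.
L = (49 + 16·x + 96·x^2 + 256·x^3 + 256·x^4) + (-12 - 48·x)·Dx + (1 + 8·x + 16·x^2)·Dx^2  (order 2).
h: a_k = 0, -4, -24, -94/3, 20/3, 719/30, …
ICs: h(0) = 0, h′(0) = -4.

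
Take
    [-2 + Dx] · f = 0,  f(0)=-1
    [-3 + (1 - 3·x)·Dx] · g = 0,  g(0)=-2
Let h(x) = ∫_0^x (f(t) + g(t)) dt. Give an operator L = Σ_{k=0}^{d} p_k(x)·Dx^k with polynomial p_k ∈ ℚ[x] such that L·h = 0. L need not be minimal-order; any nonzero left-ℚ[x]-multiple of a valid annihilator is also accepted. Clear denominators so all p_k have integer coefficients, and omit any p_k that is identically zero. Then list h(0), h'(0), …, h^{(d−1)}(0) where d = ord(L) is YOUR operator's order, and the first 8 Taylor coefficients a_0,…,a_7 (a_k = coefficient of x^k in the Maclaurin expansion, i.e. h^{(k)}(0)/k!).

f: a_k = -1, -2, -2, -4/3, -2/3, -4/15, -4/45, -8/315, …
g: a_k = -2, -6, -18, -54, -162, -486, -1458, -4374, …
h₀=f+g: left-lcm gives L₀, ord ≤ 2.
Integrate: L := L₀·Dx.
L = (24 + 36·x)·Dx + (-14 - 24·x + 36·x^2)·Dx^2 + (1 + 3·x - 18·x^2)·Dx^3  (order 3).
h: a_k = 0, -3, -4, -20/3, -83/6, -488/15, -3647/45, -65614/315, …
ICs: h(0) = 0, h′(0) = -3, h′′(0) = -8.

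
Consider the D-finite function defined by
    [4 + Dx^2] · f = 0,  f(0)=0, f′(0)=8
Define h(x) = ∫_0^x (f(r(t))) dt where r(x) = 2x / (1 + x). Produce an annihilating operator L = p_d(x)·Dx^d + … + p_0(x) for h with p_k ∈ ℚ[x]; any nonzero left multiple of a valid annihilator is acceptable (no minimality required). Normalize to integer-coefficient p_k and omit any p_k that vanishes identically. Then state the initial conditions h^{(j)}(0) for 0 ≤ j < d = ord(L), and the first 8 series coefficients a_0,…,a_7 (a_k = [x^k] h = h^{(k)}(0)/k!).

L = 16·Dx + (2 + 6·x + 6·x^2 + 2·x^3)·Dx^2 + (1 + 4·x + 6·x^2 + 4·x^3 + x^4)·Dx^3  (order 3).
h: a_k = 0, 0, 8, -16/3, -20/3, 112/5, -1544/45, 240/7, …
ICs: h(0) = 0, h′(0) = 0, h′′(0) = 16.

f: a_k = 0, 8, 0, -16/3, 0, 16/15, 0, -32/315, …
h₀=f(r): pull back L_f along r ⇒ L₀.
h=∫₀ˣh₀: take L = L₀·Dx.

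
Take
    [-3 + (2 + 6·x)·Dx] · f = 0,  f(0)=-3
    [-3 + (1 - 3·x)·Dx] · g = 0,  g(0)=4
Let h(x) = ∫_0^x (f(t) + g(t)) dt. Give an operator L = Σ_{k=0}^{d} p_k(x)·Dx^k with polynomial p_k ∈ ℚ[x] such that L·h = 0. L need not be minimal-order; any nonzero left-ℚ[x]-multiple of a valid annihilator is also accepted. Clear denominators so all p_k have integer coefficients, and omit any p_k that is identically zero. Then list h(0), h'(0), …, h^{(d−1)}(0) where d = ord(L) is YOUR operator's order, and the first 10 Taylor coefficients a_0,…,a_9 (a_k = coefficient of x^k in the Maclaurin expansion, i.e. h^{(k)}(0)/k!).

L = (45 + 81·x)·Dx + (-27 - 126·x - 243·x^2)·Dx^2 + (2 + 18·x - 18·x^2 - 162·x^3)·Dx^3  (order 3).
h: a_k = 0, 1, 15/4, 105/8, 1647/64, 42687/640, 81243/512, 3031911/7168, 17699391/16384, 96489711/32768, …
ICs: h(0) = 0, h′(0) = 1, h′′(0) = 15/2.

f: a_k = -3, -9/2, 27/8, -81/16, 1215/128, -5103/256, 45927/1024, -216513/2048, 8444007/32768, -42220035/65536, …
g: a_k = 4, 12, 36, 108, 324, 972, 2916, 8748, 26244, 78732, …
h₀=f+g: left-lcm gives L₀, ord ≤ 2.
h=∫h₀ ⇒ L = L₀·Dx.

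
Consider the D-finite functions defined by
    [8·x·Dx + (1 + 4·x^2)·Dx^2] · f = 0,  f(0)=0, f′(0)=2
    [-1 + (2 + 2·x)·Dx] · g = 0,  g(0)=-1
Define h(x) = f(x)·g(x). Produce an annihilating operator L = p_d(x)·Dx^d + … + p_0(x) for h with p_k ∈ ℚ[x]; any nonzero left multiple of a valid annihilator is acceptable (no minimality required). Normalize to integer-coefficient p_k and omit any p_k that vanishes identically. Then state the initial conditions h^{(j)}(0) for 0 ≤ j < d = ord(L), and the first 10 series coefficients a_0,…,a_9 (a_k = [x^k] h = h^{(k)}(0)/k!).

f: a_k = 0, 2, 0, -8/3, 0, 32/5, 0, -128/7, 0, 512/9, …
g: a_k = -1, -1/2, 1/8, -1/16, 5/128, -7/256, 21/1024, -33/2048, 429/32768, -715/65536, …
f·g: L₀ = L_f ⊗_s L_g, ord ≤ 2·1.
L = (3 - 16·x - 4·x^2) + (-4 + 28·x + 48·x^2 + 16·x^3)·Dx + (4 + 8·x + 20·x^2 + 32·x^3 + 16·x^4)·Dx^2  (order 2).
h: a_k = 0, -2, -1, 35/12, 29/24, -6389/960, -5929/1920, 1022653/53760, 944407/107520, -60850925/1032192, …
ICs: h(0) = 0, h′(0) = -2.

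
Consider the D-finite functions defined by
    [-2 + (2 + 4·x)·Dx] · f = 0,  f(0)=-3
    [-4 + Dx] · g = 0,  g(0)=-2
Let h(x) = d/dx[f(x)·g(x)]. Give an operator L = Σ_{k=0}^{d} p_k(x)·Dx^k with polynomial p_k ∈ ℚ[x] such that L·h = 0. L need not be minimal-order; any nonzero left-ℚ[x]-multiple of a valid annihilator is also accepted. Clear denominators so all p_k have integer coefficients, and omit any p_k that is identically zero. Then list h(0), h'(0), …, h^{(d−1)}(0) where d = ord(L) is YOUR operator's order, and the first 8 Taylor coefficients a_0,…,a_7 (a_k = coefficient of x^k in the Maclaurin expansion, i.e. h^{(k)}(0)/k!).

L = (23 + 80·x + 64·x^2) + (-5 - 18·x - 16·x^2)·Dx  (order 1).
h: a_k = 30, 138, 309, 449, 1949/4, 1643/4, 36047/120, 135617/840, …
ICs: h(0) = 30.

f: a_k = -3, -3, 3/2, -3/2, 15/8, -21/8, 63/16, -99/16, …
g: a_k = -2, -8, -16, -64/3, -64/3, -256/15, -512/45, -2048/315, …
Product ⇒ symmetric product L₀, ord ≤ 1.
h=h₀': d/dx-closure on L₀ ⇒ L.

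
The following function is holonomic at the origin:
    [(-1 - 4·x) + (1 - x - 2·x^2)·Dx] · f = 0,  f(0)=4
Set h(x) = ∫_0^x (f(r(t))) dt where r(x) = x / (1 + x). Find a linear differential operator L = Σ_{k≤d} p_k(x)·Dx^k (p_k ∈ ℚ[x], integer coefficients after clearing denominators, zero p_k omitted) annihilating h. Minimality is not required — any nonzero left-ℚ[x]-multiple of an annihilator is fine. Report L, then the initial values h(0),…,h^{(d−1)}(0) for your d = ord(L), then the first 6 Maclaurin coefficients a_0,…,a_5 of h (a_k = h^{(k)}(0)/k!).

f: a_k = 4, 4, 12, 20, 44, 84, …
Change of var in L_f (x↦r) gives L₀.
Integrate: L := L₀·Dx.
L = (1 + 5·x)·Dx + (-1 - 2·x + x^2 + 2·x^3)·Dx^2  (order 2).
h: a_k = 0, 4, 2, 8/3, 0, 16/5, …
ICs: h(0) = 0, h′(0) = 4.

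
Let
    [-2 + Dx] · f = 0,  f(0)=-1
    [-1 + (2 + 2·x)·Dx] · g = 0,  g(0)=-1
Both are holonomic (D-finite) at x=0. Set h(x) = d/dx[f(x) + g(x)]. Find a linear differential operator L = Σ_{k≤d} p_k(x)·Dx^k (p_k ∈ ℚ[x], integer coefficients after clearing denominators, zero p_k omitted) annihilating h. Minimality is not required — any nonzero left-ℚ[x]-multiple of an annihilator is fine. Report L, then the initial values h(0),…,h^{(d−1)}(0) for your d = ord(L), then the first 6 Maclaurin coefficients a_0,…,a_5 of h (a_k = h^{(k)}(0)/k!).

L = (-14 - 8·x) + (-13 - 32·x - 16·x^2)·Dx + (10 + 18·x + 8·x^2)·Dx^2  (order 2).
h: a_k = -5/2, -15/4, -67/16, -241/96, -1129/768, -3151/7680, …
ICs: h(0) = -5/2, h′(0) = -15/4.

f: a_k = -1, -2, -2, -4/3, -2/3, -4/15, …
g: a_k = -1, -1/2, 1/8, -1/16, 5/128, -7/256, …
h₀=f+g: left-lcm gives L₀, ord ≤ 2.
h₀' ⇒ L via d/dx closure of L₀.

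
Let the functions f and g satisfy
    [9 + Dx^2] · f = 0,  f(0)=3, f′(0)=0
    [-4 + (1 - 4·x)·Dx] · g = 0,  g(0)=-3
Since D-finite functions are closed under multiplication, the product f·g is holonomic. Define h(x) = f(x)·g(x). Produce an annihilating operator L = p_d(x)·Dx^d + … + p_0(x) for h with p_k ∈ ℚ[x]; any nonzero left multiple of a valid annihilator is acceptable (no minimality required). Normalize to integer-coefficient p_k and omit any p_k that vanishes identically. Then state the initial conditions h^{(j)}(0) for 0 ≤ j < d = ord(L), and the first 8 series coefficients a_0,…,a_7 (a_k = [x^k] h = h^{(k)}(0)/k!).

L = (-9 + 36·x) + 8·Dx + (-1 + 4·x)·Dx^2  (order 2).
h: a_k = -9, -36, -207/2, -414, -13491/8, -13491/2, -2157831/80, -2157831/20, …
ICs: h(0) = -9, h′(0) = -36.

f: a_k = 3, 0, -27/2, 0, 81/8, 0, -243/80, 0, …
g: a_k = -3, -12, -48, -192, -768, -3072, -12288, -49152, …
L₀ := L_f ⊗_s L_g (sym. prod.), ord ≤ 2.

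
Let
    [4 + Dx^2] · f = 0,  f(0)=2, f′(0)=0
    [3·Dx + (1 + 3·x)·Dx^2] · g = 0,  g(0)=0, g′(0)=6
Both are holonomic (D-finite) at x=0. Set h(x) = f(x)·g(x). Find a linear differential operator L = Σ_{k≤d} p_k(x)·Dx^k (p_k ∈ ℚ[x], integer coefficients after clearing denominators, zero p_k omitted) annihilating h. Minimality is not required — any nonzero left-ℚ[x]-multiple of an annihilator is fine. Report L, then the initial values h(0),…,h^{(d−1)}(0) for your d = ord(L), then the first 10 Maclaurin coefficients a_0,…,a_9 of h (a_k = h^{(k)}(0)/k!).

f: a_k = 2, 0, -4, 0, 4/3, 0, -8/45, 0, 4/315, 0, …
g: a_k = 0, 6, -9, 18, -81/2, 486/5, -243, 4374/7, -6561/4, 4374, …
Sym-product of L_f,L_g gives L₀ (≤ ord 4).
L = (-1112 - 1248·x + 7344·x^2 + 27648·x^3 + 20736·x^4) + (-48 + 2160·x + 10368·x^2 + 10368·x^3)·Dx + (-250 + 240·x + 4968·x^2 + 13824·x^3 + 10368·x^4)·Dx^2 + (-12 + 540·x + 2592·x^2 + 2592·x^3)·Dx^3 + (7 + 138·x + 783·x^2 + 1728·x^3 + 1296·x^4)·Dx^4  (order 4).
h: a_k = 0, 12, -18, 12, -45, 652/5, -336, 92804/105, -23609/10, 133876/21, …
ICs: h(0) = 0, h′(0) = 12, h′′(0) = -36, h′′′(0) = 72.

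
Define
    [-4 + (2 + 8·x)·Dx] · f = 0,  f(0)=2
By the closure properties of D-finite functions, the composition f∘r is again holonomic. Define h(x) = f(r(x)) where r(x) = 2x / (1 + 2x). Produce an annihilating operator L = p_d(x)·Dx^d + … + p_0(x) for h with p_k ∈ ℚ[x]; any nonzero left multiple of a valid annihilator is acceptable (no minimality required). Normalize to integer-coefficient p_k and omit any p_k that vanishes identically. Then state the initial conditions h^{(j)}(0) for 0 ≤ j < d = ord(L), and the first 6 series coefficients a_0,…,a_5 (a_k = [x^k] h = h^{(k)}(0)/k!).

f: a_k = 2, 4, -4, 8, -20, 56, …
h₀=f(r): pull back L_f along r ⇒ L₀.
L = -4 + (1 + 12·x + 20·x^2)·Dx  (order 1).
h: a_k = 2, 8, -32, 160, -960, 6528, …
ICs: h(0) = 2.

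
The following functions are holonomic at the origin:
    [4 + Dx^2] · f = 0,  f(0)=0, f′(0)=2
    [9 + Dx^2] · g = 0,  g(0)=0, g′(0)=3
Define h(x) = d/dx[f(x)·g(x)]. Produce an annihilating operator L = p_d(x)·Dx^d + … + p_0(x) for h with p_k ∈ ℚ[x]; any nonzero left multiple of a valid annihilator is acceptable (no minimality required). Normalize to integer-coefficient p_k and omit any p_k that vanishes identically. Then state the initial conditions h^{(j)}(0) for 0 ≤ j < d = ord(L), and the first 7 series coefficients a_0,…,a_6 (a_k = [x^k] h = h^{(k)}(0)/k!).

f: a_k = 0, 2, 0, -4/3, 0, 4/15, 0, …
g: a_k = 0, 3, 0, -9/2, 0, 81/40, 0, …
Product ⇒ symmetric product L₀, ord ≤ 4.
Differentiate: ansatz ord ≤ ord L₀ ⇒ L.
L = 25 + 26·Dx^2 + Dx^4  (order 4).
h: a_k = 0, 12, 0, -52, 0, 651/10, 0, …
ICs: h(0) = 0, h′(0) = 12, h′′(0) = 0, h′′′(0) = -312.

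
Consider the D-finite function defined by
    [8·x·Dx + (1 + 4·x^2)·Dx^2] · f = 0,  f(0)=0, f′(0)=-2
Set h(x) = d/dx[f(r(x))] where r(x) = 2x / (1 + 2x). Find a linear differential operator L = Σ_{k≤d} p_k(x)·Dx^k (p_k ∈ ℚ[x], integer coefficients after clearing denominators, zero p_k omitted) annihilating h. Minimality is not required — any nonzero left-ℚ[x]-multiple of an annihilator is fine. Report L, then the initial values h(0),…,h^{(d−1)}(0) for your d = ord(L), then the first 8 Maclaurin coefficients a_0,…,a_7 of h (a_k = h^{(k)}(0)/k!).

L = (4 + 40·x) + (1 + 4·x + 20·x^2)·Dx  (order 1).
h: a_k = -4, 16, 16, -384, 1216, 2816, -35584, 86016, …
ICs: h(0) = -4.

f: a_k = 0, -2, 0, 8/3, 0, -32/5, 0, 128/7, …
Substitute x→r, Dx→(1/r')Dx; clear ⇒ L₀.
Differentiate: ansatz ord ≤ ord L₀ ⇒ L.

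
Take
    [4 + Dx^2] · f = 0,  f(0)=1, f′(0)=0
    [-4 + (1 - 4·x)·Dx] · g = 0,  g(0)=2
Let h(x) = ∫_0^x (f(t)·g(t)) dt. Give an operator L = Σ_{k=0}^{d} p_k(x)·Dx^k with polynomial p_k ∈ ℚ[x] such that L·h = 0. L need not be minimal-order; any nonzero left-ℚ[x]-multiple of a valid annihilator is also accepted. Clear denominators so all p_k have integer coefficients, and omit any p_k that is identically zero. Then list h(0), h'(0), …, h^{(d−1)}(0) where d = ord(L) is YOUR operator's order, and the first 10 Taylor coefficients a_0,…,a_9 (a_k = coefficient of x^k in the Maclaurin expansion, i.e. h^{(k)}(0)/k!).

f: a_k = 1, 0, -2, 0, 2/3, 0, -4/45, 0, 2/315, 0, …
g: a_k = 2, 8, 32, 128, 512, 2048, 8192, 32768, 131072, 524288, …
Sym-product of L_f,L_g gives L₀ (≤ ord 2).
∫: right-multiply L₀ by Dx.
L = (-4 + 16·x)·Dx + 8·Dx^2 + (-1 + 4·x)·Dx^3  (order 3).
h: a_k = 0, 2, 4, 28/3, 28, 1348/15, 2696/9, 46216/45, 161756/45, 36233348/2835, …
ICs: h(0) = 0, h′(0) = 2, h′′(0) = 8.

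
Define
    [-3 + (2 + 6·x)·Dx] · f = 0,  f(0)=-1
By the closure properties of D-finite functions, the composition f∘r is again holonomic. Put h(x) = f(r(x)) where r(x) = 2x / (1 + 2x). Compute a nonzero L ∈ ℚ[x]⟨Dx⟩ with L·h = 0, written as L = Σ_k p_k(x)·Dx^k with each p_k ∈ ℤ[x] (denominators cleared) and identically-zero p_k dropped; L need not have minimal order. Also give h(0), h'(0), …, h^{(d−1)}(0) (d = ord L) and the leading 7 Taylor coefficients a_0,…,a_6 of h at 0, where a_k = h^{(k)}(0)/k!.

L = -3 + (1 + 10·x + 16·x^2)·Dx  (order 1).
h: a_k = -1, -3, 21/2, -87/2, 1677/8, -9069/8, 106305/16, …
ICs: h(0) = -1.

f: a_k = -1, -3/2, 9/8, -27/16, 405/128, -1701/256, 15309/1024, …
L₀ from L_f via x↦r, Dx↦r'^{-1}Dx.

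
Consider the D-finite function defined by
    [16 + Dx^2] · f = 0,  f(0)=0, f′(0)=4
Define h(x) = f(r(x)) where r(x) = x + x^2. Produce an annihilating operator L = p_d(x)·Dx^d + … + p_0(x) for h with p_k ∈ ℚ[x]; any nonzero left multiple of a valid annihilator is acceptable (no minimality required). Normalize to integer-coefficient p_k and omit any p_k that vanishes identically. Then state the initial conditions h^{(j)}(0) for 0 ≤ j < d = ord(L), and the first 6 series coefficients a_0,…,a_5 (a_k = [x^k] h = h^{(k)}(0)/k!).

f: a_k = 0, 4, 0, -32/3, 0, 128/15, …
f∘r: x↦r, Dx↦Dx/r' in L_f ⇒ L₀.
L = (16 + 96·x + 192·x^2 + 128·x^3) - 2·Dx + (1 + 2·x)·Dx^2  (order 2).
h: a_k = 0, 4, 4, -32/3, -32, -352/15, …
ICs: h(0) = 0, h′(0) = 4.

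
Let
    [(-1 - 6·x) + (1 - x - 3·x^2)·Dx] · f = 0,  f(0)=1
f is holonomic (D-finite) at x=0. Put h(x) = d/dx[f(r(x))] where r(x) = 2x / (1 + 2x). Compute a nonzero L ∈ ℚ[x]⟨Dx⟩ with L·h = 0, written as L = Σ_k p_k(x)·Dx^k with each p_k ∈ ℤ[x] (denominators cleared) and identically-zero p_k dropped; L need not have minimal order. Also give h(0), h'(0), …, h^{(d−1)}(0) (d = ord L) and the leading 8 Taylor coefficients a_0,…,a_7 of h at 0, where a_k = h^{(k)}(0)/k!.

f: a_k = 1, 1, 4, 7, 19, 40, 97, 217, …
f∘r: x↦r, Dx↦Dx/r' in L_f ⇒ L₀.
Derive L from L₀ (diff closure).
L = (12 + 72·x + 576·x^2 + 672·x^3) + (-1 - 18·x - 48·x^2 + 136·x^3 + 336·x^4)·Dx  (order 1).
h: a_k = 2, 24, 0, 576, -1440, 13824, -56448, 350208, …
ICs: h(0) = 2.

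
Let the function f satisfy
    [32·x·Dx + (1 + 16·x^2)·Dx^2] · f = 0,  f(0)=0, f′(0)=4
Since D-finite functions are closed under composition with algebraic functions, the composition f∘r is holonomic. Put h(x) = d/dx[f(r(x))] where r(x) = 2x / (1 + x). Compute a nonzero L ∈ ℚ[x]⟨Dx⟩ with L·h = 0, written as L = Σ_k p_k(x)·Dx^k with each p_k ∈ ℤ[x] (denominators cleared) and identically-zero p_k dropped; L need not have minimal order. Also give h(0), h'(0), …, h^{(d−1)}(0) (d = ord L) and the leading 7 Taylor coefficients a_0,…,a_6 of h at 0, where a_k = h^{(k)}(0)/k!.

L = (2 + 130·x) + (1 + 2·x + 65·x^2)·Dx  (order 1).
h: a_k = 8, -16, -488, 2016, 27688, -186416, -1426888, …
ICs: h(0) = 8.

f: a_k = 0, 4, 0, -64/3, 0, 1024/5, 0, …
h₀=f(r): pull back L_f along r ⇒ L₀.
Differentiate: ansatz ord ≤ ord L₀ ⇒ L.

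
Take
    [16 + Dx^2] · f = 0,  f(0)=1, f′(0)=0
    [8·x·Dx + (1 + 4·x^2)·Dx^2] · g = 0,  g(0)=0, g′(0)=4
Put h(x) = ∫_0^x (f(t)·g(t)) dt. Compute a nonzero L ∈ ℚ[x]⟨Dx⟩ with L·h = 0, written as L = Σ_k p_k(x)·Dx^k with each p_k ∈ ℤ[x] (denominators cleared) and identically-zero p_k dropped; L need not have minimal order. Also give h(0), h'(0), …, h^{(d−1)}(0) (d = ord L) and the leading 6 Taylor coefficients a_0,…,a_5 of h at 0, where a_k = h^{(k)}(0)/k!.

f: a_k = 1, 0, -8, 0, 32/3, 0, …
g: a_k = 0, 4, 0, -16/3, 0, 64/5, …
h₀=f·g: eliminate ⇒ L₀, order ≤ 2·2.
∫: right-multiply L₀ by Dx.
L = (2560 + 29696·x^2 + 118784·x^4 + 262144·x^6 + 262144·x^8)·Dx + (1536·x + 14336·x^3 + 49152·x^5 + 65536·x^7)·Dx^2 + (240 + 3008·x^2 + 13824·x^4 + 32768·x^6 + 32768·x^8)·Dx^3 + (96·x + 896·x^3 + 3072·x^5 + 4096·x^7)·Dx^4 + (5 + 72·x^2 + 400·x^4 + 1024·x^6 + 1024·x^8)·Dx^5  (order 5).
h: a_k = 0, 0, 2, 0, -28/3, 0, …
ICs: h(0) = 0, h′(0) = 0, h′′(0) = 4, h′′′(0) = 0, h′′′′(0) = -224.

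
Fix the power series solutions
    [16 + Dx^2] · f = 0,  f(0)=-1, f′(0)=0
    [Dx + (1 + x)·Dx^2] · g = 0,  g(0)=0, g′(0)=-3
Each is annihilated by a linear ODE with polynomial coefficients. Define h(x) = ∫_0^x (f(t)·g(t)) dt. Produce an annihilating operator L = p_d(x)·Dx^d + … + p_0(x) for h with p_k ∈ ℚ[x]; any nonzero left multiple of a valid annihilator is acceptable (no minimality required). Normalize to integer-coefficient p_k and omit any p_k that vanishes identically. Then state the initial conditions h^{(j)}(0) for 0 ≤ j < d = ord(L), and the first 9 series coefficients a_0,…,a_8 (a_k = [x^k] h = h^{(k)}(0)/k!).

f: a_k = -1, 0, 8, 0, -32/3, 0, 256/45, 0, -512/315, …
g: a_k = 0, -3, 3/2, -1, 3/4, -3/5, 1/2, -3/7, 3/8, …
f·g: L₀ = L_f ⊗_s L_g, ord ≤ 2·2.
∫: right-multiply L₀ by Dx.
L = (15072 + 62976·x + 97024·x^2 + 65536·x^3 + 16384·x^4)·Dx + (1984 + 6080·x + 6144·x^2 + 2048·x^3)·Dx^2 + (1950 + 8000·x + 12192·x^2 + 8192·x^3 + 2048·x^4)·Dx^3 + (124 + 380·x + 384·x^2 + 128·x^3)·Dx^4 + (63 + 254·x + 383·x^2 + 256·x^3 + 64·x^4)·Dx^5  (order 5).
h: a_k = 0, 0, 3/2, -1/2, -23/4, 9/4, 41/10, -3/2, -377/280, …
ICs: h(0) = 0, h′(0) = 0, h′′(0) = 3, h′′′(0) = -3, h′′′′(0) = -138.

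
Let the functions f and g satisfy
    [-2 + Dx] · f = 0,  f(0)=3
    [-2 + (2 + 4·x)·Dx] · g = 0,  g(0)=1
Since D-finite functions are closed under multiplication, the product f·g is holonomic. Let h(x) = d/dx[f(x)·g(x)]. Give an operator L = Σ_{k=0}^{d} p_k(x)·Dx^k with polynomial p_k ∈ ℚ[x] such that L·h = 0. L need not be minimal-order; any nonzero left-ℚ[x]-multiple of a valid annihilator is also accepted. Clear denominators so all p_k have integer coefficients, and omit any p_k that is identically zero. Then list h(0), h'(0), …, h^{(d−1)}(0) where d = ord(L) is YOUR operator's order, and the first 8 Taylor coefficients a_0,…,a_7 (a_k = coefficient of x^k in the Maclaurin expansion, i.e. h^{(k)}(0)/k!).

f: a_k = 3, 6, 6, 4, 2, 4/5, 4/15, 8/105, …
g: a_k = 1, 1, -1/2, 1/2, -5/8, 7/8, -21/16, 33/16, …
f·g: L₀ = L_f ⊗_s L_g, ord ≤ 1·1.
h=h₀': d/dx-closure on L₀ ⇒ L.
L = (7 + 24·x + 16·x^2) + (-3 - 10·x - 8·x^2)·Dx  (order 1).
h: a_k = 9, 21, 51/2, 33/2, 107/8, -89/40, 1123/80, -39551/1680, …
ICs: h(0) = 9.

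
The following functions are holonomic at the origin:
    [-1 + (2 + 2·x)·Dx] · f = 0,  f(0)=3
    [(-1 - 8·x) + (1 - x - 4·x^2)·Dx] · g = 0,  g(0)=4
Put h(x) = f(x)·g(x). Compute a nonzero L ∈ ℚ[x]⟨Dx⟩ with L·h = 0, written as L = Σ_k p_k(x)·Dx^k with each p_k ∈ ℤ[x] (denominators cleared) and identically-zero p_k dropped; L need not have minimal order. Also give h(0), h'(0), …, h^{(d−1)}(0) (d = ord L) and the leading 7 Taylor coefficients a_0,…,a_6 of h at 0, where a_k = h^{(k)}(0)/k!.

L = (3 + 17·x + 12·x^2) + (-2 + 10·x^2 + 8·x^3)·Dx  (order 1).
h: a_k = 12, 18, 129/2, 549/4, 12633/32, 60423/64, 645885/256, …
ICs: h(0) = 12.

f: a_k = 3, 3/2, -3/8, 3/16, -15/128, 21/256, -63/1024, …
g: a_k = 4, 4, 20, 36, 116, 260, 724, …
h₀=f·g: eliminate ⇒ L₀, order ≤ 1·1.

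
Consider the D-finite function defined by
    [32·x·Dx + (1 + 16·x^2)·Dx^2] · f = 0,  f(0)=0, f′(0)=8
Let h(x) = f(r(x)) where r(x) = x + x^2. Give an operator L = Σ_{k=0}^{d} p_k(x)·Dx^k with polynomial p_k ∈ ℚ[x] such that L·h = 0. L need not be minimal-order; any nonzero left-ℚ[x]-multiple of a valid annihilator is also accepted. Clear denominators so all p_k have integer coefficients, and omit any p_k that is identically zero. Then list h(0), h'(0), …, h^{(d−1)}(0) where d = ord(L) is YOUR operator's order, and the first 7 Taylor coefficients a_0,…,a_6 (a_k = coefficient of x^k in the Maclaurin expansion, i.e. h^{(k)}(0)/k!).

f: a_k = 0, 8, 0, -128/3, 0, 2048/5, 0, …
L₀ from L_f via x↦r, Dx↦r'^{-1}Dx.
L = (-2 + 32·x + 128·x^2 + 192·x^3 + 96·x^4)·Dx + (1 + 2·x + 16·x^2 + 64·x^3 + 80·x^4 + 32·x^5)·Dx^2  (order 2).
h: a_k = 0, 8, 8, -128/3, -128, 1408/5, 6016/3, …
ICs: h(0) = 0, h′(0) = 8.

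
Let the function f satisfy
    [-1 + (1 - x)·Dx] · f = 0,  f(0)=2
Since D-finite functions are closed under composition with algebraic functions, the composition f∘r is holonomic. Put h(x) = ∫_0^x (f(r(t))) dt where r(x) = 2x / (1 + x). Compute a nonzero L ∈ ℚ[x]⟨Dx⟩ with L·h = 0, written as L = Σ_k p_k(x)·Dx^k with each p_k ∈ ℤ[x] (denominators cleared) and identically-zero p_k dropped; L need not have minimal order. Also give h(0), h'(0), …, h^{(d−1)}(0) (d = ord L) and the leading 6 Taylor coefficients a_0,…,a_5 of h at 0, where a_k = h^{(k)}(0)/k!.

L = 2·Dx + (-1 + x^2)·Dx^2  (order 2).
h: a_k = 0, 2, 2, 4/3, 1, 4/5, …
ICs: h(0) = 0, h′(0) = 2.

f: a_k = 2, 2, 2, 2, 2, 2, …
L₀ from L_f via x↦r, Dx↦r'^{-1}Dx.
∫: right-multiply L₀ by Dx.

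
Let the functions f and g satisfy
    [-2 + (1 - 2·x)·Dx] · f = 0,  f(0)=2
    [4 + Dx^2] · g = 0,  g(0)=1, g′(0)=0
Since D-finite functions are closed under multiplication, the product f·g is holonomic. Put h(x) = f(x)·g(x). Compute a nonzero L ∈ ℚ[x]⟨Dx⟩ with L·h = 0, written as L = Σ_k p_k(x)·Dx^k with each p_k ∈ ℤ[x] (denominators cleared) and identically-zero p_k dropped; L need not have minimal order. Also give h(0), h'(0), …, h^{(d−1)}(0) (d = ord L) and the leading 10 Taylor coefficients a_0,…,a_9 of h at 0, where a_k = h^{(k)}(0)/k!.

L = (-4 + 8·x) + 4·Dx + (-1 + 2·x)·Dx^2  (order 2).
h: a_k = 2, 4, 4, 8, 52/3, 104/3, 3112/45, 6224/45, 17428/63, 34856/63, …
ICs: h(0) = 2, h′(0) = 4.

f: a_k = 2, 4, 8, 16, 32, 64, 128, 256, 512, 1024, …
g: a_k = 1, 0, -2, 0, 2/3, 0, -4/45, 0, 2/315, 0, …
L₀ := L_f ⊗_s L_g (sym. prod.), ord ≤ 2.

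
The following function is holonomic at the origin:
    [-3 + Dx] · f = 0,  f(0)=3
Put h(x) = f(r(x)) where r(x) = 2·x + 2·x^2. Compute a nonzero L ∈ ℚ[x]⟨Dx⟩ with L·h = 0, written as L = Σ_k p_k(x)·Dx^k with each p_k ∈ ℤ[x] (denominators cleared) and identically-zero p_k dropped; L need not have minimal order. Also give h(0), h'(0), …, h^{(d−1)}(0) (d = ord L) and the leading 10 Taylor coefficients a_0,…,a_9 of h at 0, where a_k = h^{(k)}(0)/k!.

L = (-6 - 12·x) + Dx  (order 1).
h: a_k = 3, 18, 72, 216, 540, 5832/5, 11232/5, 137376/35, 220968/35, 66096/7, …
ICs: h(0) = 3.

f: a_k = 3, 9, 27/2, 27/2, 81/8, 243/40, 243/80, 729/560, 2187/4480, 729/4480, …
Substitute x→r, Dx→(1/r')Dx; clear ⇒ L₀.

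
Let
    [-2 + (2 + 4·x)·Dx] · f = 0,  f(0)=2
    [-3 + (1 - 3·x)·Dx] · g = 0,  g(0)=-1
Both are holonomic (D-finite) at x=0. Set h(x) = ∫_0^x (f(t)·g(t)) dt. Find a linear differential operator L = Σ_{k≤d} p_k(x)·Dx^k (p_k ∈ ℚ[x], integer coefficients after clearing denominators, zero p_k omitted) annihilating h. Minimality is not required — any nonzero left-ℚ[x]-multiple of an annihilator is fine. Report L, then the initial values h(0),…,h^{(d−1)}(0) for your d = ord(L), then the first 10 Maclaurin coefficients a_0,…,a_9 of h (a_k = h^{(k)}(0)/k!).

f: a_k = 2, 2, -1, 1, -5/4, 7/4, -21/8, 33/8, -429/64, 715/64, …
g: a_k = -1, -3, -9, -27, -81, -243, -729, -2187, -6561, -19683, …
Sym-product of L_f,L_g gives L₀ (≤ ord 1).
h=∫h₀ ⇒ L = L₀·Dx.
L = (4 + 3·x)·Dx + (-1 + x + 6·x^2)·Dx^2  (order 2).
h: a_k = 0, -2, -4, -23/3, -35/2, -167/4, -314/3, -15051/56, -22593/32, -361345/192, …
ICs: h(0) = 0, h′(0) = -2.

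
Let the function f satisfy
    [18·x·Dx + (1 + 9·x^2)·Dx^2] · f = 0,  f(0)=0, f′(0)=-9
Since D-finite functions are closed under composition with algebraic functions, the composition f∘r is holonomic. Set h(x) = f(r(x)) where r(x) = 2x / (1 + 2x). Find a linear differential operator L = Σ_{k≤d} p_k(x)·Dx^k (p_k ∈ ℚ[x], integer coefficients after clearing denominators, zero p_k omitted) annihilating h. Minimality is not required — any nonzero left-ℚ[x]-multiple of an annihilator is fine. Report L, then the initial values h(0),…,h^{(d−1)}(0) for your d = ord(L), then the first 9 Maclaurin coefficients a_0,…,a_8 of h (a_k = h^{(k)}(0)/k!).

f: a_k = 0, -9, 0, 27, 0, -729/5, 0, 6561/7, 0, …
h₀=f(r): pull back L_f along r ⇒ L₀.
L = (4 + 80·x)·Dx + (1 + 4·x + 40·x^2)·Dx^2  (order 2).
h: a_k = 0, -18, 36, 144, -1152, 1152/5, 29952, -764928/7, -516096, …
ICs: h(0) = 0, h′(0) = -18.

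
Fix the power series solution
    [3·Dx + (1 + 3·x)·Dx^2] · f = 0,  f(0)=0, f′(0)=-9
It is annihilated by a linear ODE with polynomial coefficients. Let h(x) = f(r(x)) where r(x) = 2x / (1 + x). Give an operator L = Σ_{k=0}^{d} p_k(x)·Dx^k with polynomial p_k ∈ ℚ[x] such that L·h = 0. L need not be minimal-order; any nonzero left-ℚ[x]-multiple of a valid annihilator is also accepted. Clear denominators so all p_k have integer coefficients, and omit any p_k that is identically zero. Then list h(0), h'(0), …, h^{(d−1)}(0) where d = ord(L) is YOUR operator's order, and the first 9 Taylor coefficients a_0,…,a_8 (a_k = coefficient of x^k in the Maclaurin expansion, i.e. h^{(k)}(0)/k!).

L = (8 + 14·x)·Dx + (1 + 8·x + 7·x^2)·Dx^2  (order 2).
h: a_k = 0, -18, 72, -342, 1800, -50418/5, 58824, -2470626/7, 2161800, …
ICs: h(0) = 0, h′(0) = -18.

f: a_k = 0, -9, 27/2, -27, 243/4, -729/5, 729/2, -6561/7, 19683/8, …
f∘r: x↦r, Dx↦Dx/r' in L_f ⇒ L₀.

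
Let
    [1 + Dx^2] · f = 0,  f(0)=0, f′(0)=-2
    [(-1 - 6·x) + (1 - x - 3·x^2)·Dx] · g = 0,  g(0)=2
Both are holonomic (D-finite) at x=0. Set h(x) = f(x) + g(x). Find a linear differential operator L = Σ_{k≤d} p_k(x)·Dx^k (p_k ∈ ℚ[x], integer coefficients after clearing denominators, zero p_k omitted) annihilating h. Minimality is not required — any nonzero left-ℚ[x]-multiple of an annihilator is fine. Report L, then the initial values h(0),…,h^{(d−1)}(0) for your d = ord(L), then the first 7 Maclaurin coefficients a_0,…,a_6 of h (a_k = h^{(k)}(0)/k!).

f: a_k = 0, -2, 0, 1/3, 0, -1/60, 0, …
g: a_k = 2, 2, 8, 14, 38, 80, 194, …
Weyl lclm of L_f,L_g ⇒ L₀ (ord ≤ 3).
L = (-43 - 292·x - 307·x^2 - 624·x^3 - 45·x^4 - 54·x^5) + (9 + 7·x + 6·x^2 - 91·x^3 - 144·x^4 - 27·x^5 - 27·x^6)·Dx + (-43 - 292·x - 307·x^2 - 624·x^3 - 45·x^4 - 54·x^5)·Dx^2 + (9 + 7·x + 6·x^2 - 91·x^3 - 144·x^4 - 27·x^5 - 27·x^6)·Dx^3  (order 3).
h: a_k = 2, 0, 8, 43/3, 38, 4799/60, 194, …
ICs: h(0) = 2, h′(0) = 0, h′′(0) = 16.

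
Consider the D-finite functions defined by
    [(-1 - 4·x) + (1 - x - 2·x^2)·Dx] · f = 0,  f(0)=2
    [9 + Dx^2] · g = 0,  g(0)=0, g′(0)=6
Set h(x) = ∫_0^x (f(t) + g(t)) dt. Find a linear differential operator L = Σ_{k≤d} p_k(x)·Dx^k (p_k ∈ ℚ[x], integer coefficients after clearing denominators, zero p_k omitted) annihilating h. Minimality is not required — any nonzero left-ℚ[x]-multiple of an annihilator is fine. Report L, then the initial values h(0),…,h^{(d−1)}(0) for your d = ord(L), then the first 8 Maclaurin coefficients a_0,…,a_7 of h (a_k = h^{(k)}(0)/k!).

f: a_k = 2, 2, 6, 10, 22, 42, 86, 170, …
g: a_k = 0, 6, 0, -9, 0, 81/20, 0, -243/280, …
h₀=f+g: left-lcm gives L₀, ord ≤ 3.
h=∫h₀ ⇒ L = L₀·Dx.
L = (117 + 486·x + 135·x^2 + 360·x^3 + 540·x^4 + 432·x^5)·Dx + (-45 + 63·x + 81·x^2 - 153·x^3 - 18·x^4 + 324·x^5 + 216·x^6)·Dx^2 + (13 + 54·x + 15·x^2 + 40·x^3 + 60·x^4 + 48·x^5)·Dx^3 + (-5 + 7·x + 9·x^2 - 17·x^3 - 2·x^4 + 36·x^5 + 24·x^6)·Dx^4  (order 4).
h: a_k = 0, 2, 4, 2, 1/4, 22/5, 307/40, 86/7, …
ICs: h(0) = 0, h′(0) = 2, h′′(0) = 8, h′′′(0) = 12.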